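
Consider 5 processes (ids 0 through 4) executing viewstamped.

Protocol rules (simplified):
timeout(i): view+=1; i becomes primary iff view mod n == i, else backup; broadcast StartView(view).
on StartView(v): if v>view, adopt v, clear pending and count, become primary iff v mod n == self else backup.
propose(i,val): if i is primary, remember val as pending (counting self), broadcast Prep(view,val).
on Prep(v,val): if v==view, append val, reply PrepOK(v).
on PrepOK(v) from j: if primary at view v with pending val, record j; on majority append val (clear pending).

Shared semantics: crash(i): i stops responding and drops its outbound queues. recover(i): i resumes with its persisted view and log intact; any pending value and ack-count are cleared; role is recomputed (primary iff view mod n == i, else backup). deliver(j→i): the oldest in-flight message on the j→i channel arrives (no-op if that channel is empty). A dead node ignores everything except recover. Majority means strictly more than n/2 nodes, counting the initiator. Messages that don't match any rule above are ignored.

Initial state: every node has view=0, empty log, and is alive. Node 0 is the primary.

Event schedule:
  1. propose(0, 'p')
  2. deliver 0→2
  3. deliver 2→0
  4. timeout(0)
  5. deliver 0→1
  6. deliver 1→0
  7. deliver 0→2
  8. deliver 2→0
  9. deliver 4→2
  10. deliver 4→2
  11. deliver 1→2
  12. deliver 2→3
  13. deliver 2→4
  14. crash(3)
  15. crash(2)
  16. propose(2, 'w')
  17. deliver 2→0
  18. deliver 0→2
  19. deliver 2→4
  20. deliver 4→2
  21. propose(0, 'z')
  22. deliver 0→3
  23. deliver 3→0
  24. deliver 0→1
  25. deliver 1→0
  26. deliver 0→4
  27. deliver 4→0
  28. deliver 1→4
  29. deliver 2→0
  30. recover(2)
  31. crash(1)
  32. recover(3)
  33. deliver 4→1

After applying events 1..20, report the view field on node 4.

1. propose(0,'p'):  nop
2. deliver 0→2:  <2:back v0 p>
3. deliver 2→0:  nop
4. timeout(0):  <0:back v1 ->
5. deliver 0→1:  <1:back v0 p>
6. deliver 1→0:  nop
7. deliver 0→2:  <2:back v1 p>
8. deliver 2→0:  nop
9. deliver 4→2:  nop
10. deliver 4→2:  nop
11. deliver 1→2:  nop
12. deliver 2→3:  nop
13. deliver 2→4:  nop
14. crash(3):  <3:✗back v0 ->
15. crash(2):  <2:✗back v1 p>
16. propose(2,'w'):  nop
17. deliver 2→0:  nop
18. deliver 0→2:  nop
19. deliver 2→4:  nop
20. deliver 4→2:  nop

0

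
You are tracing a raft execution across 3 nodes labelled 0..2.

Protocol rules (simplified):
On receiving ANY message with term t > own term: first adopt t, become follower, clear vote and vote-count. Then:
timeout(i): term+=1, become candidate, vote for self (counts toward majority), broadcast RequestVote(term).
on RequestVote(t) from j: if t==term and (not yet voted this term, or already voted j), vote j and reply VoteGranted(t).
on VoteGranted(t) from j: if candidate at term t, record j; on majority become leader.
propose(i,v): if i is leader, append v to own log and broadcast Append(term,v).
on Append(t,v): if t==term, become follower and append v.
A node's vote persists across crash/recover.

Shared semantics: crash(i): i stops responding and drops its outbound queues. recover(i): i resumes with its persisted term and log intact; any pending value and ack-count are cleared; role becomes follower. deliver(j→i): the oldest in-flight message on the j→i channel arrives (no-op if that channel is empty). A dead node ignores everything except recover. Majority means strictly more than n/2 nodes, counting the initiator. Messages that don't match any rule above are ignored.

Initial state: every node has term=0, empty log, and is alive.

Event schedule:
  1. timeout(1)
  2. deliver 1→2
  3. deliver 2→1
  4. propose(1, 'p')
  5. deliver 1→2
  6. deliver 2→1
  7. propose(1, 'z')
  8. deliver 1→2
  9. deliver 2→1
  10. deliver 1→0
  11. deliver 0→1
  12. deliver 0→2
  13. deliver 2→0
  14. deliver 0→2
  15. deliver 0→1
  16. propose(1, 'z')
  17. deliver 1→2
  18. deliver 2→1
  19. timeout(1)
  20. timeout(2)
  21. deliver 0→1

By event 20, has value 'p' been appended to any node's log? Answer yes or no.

yes

step 1 timeout(1): 1={cand,t=1,log=-}
step 2 deliver 1→2: 2={foll,t=1,log=-}
step 3 deliver 2→1: 1={lead,t=1,log=-}
step 4 propose(1,'p'): 1={lead,t=1,log=p}
step 5 deliver 1→2: 2={foll,t=1,log=p}
step 6 deliver 2→1: —
step 7 propose(1,'z'): 1={lead,t=1,log=p,z}
step 8 deliver 1→2: 2={foll,t=1,log=p,z}
step 9 deliver 2→1: —
step 10 deliver 1→0: 0={foll,t=1,log=-}
step 11 deliver 0→1: —
step 12 deliver 0→2: —
step 13 deliver 2→0: —
step 14 deliver 0→2: —
step 15 deliver 0→1: —
step 16 propose(1,'z'): 1={lead,t=1,log=p,z,z}
step 17 deliver 1→2: 2={foll,t=1,log=p,z,z}
step 18 deliver 2→1: —
step 19 timeout(1): 1={cand,t=2,log=p,z,z}
step 20 timeout(2): 2={cand,t=2,log=p,z,z}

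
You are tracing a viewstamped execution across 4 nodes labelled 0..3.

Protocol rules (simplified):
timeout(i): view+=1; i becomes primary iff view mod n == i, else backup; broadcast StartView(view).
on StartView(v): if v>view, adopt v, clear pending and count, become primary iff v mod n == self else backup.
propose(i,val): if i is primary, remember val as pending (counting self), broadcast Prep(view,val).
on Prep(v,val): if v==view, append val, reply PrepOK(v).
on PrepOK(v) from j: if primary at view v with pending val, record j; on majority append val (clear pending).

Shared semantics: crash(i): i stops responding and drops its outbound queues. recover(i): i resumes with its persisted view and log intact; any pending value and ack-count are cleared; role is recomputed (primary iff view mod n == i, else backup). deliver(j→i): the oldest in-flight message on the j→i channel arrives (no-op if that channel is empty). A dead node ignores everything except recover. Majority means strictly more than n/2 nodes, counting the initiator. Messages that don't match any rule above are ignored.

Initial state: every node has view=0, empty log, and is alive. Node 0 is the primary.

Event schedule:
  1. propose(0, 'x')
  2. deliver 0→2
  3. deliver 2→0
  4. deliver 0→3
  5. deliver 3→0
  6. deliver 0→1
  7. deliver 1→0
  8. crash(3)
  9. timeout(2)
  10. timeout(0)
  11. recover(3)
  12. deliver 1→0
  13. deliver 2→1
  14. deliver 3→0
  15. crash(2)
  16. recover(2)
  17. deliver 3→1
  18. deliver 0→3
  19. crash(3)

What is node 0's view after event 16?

1

step 1 propose(0,'x'): —
step 2 deliver 0→2: 2={back,v=0,log=x}
step 3 deliver 2→0: —
step 4 deliver 0→3: 3={back,v=0,log=x}
step 5 deliver 3→0: 0={prim,v=0,log=x}
step 6 deliver 0→1: 1={back,v=0,log=x}
step 7 deliver 1→0: —
step 8 crash(3): 3={✗back,v=0,log=x}
step 9 timeout(2): 2={back,v=1,log=x}
step 10 timeout(0): 0={back,v=1,log=x}
step 11 recover(3): 3={back,v=0,log=x}
step 12 deliver 1→0: —
step 13 deliver 2→1: 1={prim,v=1,log=x}
step 14 deliver 3→0: —
step 15 crash(2): 2={✗back,v=1,log=x}
step 16 recover(2): 2={back,v=1,log=x}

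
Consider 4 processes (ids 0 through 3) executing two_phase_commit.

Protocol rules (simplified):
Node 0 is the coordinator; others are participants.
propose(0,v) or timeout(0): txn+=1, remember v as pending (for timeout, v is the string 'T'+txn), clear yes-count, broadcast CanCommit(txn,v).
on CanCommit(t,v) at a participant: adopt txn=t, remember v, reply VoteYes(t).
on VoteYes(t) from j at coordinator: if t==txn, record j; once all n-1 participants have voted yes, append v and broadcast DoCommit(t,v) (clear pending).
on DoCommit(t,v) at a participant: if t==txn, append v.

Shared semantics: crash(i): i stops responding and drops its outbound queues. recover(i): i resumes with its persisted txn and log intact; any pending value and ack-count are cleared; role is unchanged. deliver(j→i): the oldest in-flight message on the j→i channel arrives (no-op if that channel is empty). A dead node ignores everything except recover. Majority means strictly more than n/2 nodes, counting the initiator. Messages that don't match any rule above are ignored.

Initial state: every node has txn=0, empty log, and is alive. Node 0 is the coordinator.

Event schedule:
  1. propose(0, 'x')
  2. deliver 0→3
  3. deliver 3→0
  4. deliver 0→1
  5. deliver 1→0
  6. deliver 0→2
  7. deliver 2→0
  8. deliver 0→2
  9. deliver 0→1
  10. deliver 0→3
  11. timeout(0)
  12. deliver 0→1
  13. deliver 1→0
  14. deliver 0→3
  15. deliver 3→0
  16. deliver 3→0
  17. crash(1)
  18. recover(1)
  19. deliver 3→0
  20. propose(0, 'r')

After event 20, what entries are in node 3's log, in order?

[1] propose(0,'x') → N0(coor t1 [-])
[2] deliver 0→3 → N3(part t1 [-])
[3] deliver 3→0 → ∅
[4] deliver 0→1 → N1(part t1 [-])
[5] deliver 1→0 → ∅
[6] deliver 0→2 → N2(part t1 [-])
[7] deliver 2→0 → N0(coor t1 [x])
[8] deliver 0→2 → N2(part t1 [x])
[9] deliver 0→1 → N1(part t1 [x])
[10] deliver 0→3 → N3(part t1 [x])
[11] timeout(0) → N0(coor t2 [x])
[12] deliver 0→1 → N1(part t2 [x])
[13] deliver 1→0 → ∅
[14] deliver 0→3 → N3(part t2 [x])
[15] deliver 3→0 → ∅
[16] deliver 3→0 → ∅
[17] crash(1) → N1(✗part t2 [x])
[18] recover(1) → N1(part t2 [x])
[19] deliver 3→0 → ∅
[20] propose(0,'r') → N0(coor t3 [x])

x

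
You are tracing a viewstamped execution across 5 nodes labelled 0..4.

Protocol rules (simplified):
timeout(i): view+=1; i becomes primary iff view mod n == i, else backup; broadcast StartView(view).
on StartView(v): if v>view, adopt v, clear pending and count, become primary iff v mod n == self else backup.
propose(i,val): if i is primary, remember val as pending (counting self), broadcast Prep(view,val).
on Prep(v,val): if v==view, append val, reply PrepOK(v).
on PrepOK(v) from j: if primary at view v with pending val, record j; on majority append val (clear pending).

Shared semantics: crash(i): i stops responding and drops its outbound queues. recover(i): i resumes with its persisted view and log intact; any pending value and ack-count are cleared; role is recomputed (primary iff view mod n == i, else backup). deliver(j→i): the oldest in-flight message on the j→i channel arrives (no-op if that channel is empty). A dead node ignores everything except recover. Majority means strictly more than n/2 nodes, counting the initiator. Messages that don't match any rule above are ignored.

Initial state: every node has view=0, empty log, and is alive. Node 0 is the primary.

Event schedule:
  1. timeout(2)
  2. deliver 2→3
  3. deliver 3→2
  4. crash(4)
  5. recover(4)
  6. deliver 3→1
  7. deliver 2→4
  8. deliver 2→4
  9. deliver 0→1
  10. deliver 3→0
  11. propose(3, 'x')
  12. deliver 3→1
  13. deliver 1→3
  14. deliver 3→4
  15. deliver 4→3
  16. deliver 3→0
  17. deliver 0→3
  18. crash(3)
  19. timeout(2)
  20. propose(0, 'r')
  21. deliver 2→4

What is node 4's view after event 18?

step 1 timeout(2): 2={back,v=1,log=-}
step 2 deliver 2→3: 3={back,v=1,log=-}
step 3 deliver 3→2: —
step 4 crash(4): 4={✗back,v=0,log=-}
step 5 recover(4): 4={back,v=0,log=-}
step 6 deliver 3→1: —
step 7 deliver 2→4: 4={back,v=1,log=-}
step 8 deliver 2→4: —
step 9 deliver 0→1: —
step 10 deliver 3→0: —
step 11 propose(3,'x'): —
step 12 deliver 3→1: —
step 13 deliver 1→3: —
step 14 deliver 3→4: —
step 15 deliver 4→3: —
step 16 deliver 3→0: —
step 17 deliver 0→3: —
step 18 crash(3): 3={✗back,v=1,log=-}

1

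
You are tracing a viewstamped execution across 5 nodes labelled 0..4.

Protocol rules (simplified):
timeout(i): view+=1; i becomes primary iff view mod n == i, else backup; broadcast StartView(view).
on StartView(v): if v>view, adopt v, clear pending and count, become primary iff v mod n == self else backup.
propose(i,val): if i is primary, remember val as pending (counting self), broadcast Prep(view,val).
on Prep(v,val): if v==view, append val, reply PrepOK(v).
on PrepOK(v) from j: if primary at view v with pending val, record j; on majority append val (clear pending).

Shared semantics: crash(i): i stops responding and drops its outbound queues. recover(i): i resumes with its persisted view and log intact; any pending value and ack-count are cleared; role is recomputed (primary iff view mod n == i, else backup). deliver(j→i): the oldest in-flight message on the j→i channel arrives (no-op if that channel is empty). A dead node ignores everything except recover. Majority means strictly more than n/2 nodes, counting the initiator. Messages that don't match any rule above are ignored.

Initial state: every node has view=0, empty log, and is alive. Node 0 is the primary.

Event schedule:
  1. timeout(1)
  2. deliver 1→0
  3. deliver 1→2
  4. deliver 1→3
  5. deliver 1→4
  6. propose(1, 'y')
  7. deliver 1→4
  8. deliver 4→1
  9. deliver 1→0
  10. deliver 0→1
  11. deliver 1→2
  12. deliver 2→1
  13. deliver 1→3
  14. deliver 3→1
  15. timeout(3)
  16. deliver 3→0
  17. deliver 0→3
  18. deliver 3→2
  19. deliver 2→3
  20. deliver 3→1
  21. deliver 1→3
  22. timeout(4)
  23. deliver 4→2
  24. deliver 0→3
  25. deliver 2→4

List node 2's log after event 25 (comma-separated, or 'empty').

after 1 — timeout(1): n1:prim/v1/[-]
after 2 — deliver 1→0: n0:back/v1/[-]
after 3 — deliver 1→2: n2:back/v1/[-]
after 4 — deliver 1→3: n3:back/v1/[-]
after 5 — deliver 1→4: n4:back/v1/[-]
after 6 — propose(1,'y'): ·
after 7 — deliver 1→4: n4:back/v1/[y]
after 8 — deliver 4→1: ·
after 9 — deliver 1→0: n0:back/v1/[y]
after 10 — deliver 0→1: n1:prim/v1/[y]
after 11 — deliver 1→2: n2:back/v1/[y]
after 12 — deliver 2→1: ·
after 13 — deliver 1→3: n3:back/v1/[y]
after 14 — deliver 3→1: ·
after 15 — timeout(3): n3:back/v2/[y]
after 16 — deliver 3→0: n0:back/v2/[y]
after 17 — deliver 0→3: ·
after 18 — deliver 3→2: n2:prim/v2/[y]
after 19 — deliver 2→3: ·
after 20 — deliver 3→1: n1:back/v2/[y]
after 21 — deliver 1→3: ·
after 22 — timeout(4): n4:back/v2/[y]
after 23 — deliver 4→2: ·
after 24 — deliver 0→3: ·
after 25 — deliver 2→4: ·

y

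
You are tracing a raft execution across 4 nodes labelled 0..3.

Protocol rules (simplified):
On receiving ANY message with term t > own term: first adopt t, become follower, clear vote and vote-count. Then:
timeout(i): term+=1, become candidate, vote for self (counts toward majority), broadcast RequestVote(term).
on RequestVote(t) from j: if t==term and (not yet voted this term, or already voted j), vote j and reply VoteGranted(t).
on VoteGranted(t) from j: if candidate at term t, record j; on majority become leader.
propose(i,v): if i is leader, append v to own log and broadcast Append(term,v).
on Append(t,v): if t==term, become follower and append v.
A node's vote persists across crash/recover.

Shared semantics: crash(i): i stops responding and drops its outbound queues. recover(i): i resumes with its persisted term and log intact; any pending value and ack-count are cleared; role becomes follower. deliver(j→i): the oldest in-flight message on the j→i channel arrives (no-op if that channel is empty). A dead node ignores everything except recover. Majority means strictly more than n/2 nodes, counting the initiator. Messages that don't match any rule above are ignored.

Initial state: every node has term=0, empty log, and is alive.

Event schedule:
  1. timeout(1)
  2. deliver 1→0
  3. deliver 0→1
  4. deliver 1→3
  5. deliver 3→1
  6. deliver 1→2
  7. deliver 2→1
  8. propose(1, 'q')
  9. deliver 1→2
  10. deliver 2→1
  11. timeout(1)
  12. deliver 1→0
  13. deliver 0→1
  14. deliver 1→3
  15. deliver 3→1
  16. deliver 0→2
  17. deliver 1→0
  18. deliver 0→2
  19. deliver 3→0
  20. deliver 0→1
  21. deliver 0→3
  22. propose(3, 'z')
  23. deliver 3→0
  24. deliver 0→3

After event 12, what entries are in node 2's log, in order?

q

e1 timeout(1): 1[cand,t=1,-]
e2 deliver 1→0: 0[foll,t=1,-]
e3 deliver 0→1: ·
e4 deliver 1→3: 3[foll,t=1,-]
e5 deliver 3→1: 1[lead,t=1,-]
e6 deliver 1→2: 2[foll,t=1,-]
e7 deliver 2→1: ·
e8 propose(1,'q'): 1[lead,t=1,q]
e9 deliver 1→2: 2[foll,t=1,q]
e10 deliver 2→1: ·
e11 timeout(1): 1[cand,t=2,q]
e12 deliver 1→0: 0[foll,t=1,q]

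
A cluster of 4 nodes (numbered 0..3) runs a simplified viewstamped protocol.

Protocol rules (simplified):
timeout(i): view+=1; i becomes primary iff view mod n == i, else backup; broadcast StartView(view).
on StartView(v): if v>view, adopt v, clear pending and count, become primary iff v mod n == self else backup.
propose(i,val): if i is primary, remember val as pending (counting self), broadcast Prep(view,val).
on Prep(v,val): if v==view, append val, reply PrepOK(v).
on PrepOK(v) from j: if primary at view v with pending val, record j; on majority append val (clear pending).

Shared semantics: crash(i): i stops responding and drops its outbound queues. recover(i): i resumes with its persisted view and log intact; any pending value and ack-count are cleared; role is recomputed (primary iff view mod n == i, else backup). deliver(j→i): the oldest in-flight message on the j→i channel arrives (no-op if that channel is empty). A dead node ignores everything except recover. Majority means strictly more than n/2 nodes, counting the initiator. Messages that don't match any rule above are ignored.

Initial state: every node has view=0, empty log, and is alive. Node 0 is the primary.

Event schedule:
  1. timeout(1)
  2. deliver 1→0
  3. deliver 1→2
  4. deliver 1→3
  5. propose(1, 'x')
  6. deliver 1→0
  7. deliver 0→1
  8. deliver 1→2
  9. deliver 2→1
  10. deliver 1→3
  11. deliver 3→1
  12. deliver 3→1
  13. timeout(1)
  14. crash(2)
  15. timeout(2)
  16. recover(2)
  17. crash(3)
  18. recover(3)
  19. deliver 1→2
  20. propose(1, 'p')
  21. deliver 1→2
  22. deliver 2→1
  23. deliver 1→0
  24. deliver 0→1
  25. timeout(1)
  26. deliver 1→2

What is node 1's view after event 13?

step 1 timeout(1): 1={prim,v=1,log=-}
step 2 deliver 1→0: 0={back,v=1,log=-}
step 3 deliver 1→2: 2={back,v=1,log=-}
step 4 deliver 1→3: 3={back,v=1,log=-}
step 5 propose(1,'x'): —
step 6 deliver 1→0: 0={back,v=1,log=x}
step 7 deliver 0→1: —
step 8 deliver 1→2: 2={back,v=1,log=x}
step 9 deliver 2→1: 1={prim,v=1,log=x}
step 10 deliver 1→3: 3={back,v=1,log=x}
step 11 deliver 3→1: —
step 12 deliver 3→1: —
step 13 timeout(1): 1={back,v=2,log=x}

2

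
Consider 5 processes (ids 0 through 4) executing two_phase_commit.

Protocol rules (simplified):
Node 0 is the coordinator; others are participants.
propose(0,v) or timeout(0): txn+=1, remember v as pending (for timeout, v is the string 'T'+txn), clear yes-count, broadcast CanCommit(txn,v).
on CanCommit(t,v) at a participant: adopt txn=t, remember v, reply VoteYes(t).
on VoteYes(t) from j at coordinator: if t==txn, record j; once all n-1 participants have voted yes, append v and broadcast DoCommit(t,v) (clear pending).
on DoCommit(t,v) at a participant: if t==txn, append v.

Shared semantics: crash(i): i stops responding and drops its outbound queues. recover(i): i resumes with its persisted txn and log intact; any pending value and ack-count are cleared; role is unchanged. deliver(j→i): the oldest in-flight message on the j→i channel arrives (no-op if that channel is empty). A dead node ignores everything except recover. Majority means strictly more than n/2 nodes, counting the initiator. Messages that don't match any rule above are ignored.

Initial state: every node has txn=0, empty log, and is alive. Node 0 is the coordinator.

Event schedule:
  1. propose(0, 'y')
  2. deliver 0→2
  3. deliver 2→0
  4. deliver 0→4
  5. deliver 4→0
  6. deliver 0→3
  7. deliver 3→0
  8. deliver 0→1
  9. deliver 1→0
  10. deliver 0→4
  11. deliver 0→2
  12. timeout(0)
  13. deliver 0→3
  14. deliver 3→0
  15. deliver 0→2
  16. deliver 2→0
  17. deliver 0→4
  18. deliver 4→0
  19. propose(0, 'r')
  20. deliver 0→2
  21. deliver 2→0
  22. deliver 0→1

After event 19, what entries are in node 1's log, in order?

e1 propose(0,'y'): 0[coor,t=1,-]
e2 deliver 0→2: 2[part,t=1,-]
e3 deliver 2→0: ·
e4 deliver 0→4: 4[part,t=1,-]
e5 deliver 4→0: ·
e6 deliver 0→3: 3[part,t=1,-]
e7 deliver 3→0: ·
e8 deliver 0→1: 1[part,t=1,-]
e9 deliver 1→0: 0[coor,t=1,y]
e10 deliver 0→4: 4[part,t=1,y]
e11 deliver 0→2: 2[part,t=1,y]
e12 timeout(0): 0[coor,t=2,y]
e13 deliver 0→3: 3[part,t=1,y]
e14 deliver 3→0: ·
e15 deliver 0→2: 2[part,t=2,y]
e16 deliver 2→0: ·
e17 deliver 0→4: 4[part,t=2,y]
e18 deliver 4→0: ·
e19 propose(0,'r'): 0[coor,t=3,y]

empty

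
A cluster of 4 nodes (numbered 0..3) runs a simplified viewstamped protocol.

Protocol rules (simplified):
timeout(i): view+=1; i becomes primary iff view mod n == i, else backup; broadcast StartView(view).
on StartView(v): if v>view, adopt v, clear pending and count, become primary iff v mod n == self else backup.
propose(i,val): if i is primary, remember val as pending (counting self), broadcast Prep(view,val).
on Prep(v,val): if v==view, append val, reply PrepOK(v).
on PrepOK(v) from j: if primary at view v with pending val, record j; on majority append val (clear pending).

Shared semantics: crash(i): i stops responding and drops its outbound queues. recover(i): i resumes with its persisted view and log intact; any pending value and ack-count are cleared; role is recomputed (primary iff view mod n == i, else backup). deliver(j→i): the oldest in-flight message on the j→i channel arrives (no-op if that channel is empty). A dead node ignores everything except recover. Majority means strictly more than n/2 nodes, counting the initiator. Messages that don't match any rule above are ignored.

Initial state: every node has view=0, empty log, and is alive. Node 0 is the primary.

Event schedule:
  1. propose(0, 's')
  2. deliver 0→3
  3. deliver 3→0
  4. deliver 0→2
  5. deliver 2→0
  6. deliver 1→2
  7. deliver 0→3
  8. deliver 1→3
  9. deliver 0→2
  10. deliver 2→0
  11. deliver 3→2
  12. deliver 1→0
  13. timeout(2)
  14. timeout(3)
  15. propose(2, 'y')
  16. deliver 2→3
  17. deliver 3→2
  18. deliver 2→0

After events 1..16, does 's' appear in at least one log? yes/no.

yes

step 1 propose(0,'s'): —
step 2 deliver 0→3: 3={back,v=0,log=s}
step 3 deliver 3→0: —
step 4 deliver 0→2: 2={back,v=0,log=s}
step 5 deliver 2→0: 0={prim,v=0,log=s}
step 6 deliver 1→2: —
step 7 deliver 0→3: —
step 8 deliver 1→3: —
step 9 deliver 0→2: —
step 10 deliver 2→0: —
step 11 deliver 3→2: —
step 12 deliver 1→0: —
step 13 timeout(2): 2={back,v=1,log=s}
step 14 timeout(3): 3={back,v=1,log=s}
step 15 propose(2,'y'): —
step 16 deliver 2→3: —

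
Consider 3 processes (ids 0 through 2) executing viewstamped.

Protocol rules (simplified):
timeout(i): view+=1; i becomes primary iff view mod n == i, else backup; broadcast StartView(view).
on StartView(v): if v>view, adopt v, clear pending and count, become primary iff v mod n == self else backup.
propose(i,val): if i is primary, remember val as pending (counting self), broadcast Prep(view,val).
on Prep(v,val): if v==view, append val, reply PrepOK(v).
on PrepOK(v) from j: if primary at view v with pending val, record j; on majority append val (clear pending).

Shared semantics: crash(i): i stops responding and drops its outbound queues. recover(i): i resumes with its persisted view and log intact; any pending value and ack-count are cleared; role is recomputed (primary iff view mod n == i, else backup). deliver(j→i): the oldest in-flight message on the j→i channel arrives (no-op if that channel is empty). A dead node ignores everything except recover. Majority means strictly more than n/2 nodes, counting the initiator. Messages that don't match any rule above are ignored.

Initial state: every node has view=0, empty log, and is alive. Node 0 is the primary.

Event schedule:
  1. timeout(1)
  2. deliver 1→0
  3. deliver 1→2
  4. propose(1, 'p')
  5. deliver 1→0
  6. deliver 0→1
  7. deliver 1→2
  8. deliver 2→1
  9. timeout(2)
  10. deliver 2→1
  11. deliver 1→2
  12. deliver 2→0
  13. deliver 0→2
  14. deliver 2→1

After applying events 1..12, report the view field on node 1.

[1] timeout(1) → N1(prim v1 [-])
[2] deliver 1→0 → N0(back v1 [-])
[3] deliver 1→2 → N2(back v1 [-])
[4] propose(1,'p') → ∅
[5] deliver 1→0 → N0(back v1 [p])
[6] deliver 0→1 → N1(prim v1 [p])
[7] deliver 1→2 → N2(back v1 [p])
[8] deliver 2→1 → ∅
[9] timeout(2) → N2(prim v2 [p])
[10] deliver 2→1 → N1(back v2 [p])
[11] deliver 1→2 → ∅
[12] deliver 2→0 → N0(back v2 [p])

2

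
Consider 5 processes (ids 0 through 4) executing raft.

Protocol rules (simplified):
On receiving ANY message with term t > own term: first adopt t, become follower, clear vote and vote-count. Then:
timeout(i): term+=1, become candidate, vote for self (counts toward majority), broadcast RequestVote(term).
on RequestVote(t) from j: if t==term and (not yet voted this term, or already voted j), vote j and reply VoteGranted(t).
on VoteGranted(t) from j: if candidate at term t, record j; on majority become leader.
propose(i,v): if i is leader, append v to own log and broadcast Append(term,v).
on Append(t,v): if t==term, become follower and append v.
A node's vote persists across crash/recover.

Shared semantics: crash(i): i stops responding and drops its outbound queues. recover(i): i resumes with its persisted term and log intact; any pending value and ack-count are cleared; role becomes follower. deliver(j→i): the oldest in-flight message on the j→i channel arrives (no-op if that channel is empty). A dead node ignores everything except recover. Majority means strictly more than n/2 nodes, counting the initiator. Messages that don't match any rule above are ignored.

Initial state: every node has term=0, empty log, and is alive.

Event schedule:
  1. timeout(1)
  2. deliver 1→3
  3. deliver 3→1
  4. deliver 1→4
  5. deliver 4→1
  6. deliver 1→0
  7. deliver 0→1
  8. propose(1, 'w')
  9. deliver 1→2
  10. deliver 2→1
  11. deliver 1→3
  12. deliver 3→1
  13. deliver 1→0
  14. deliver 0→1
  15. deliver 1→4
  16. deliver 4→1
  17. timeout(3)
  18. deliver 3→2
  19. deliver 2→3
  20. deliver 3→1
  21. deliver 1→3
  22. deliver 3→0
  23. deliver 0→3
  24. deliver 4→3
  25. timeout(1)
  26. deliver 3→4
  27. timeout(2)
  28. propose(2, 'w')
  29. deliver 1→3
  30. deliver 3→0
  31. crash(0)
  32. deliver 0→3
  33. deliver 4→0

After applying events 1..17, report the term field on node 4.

1. timeout(1):  <1:cand t1 ->
2. deliver 1→3:  <3:foll t1 ->
3. deliver 3→1:  nop
4. deliver 1→4:  <4:foll t1 ->
5. deliver 4→1:  <1:lead t1 ->
6. deliver 1→0:  <0:foll t1 ->
7. deliver 0→1:  nop
8. propose(1,'w'):  <1:lead t1 w>
9. deliver 1→2:  <2:foll t1 ->
10. deliver 2→1:  nop
11. deliver 1→3:  <3:foll t1 w>
12. deliver 3→1:  nop
13. deliver 1→0:  <0:foll t1 w>
14. deliver 0→1:  nop
15. deliver 1→4:  <4:foll t1 w>
16. deliver 4→1:  nop
17. timeout(3):  <3:cand t2 w>

1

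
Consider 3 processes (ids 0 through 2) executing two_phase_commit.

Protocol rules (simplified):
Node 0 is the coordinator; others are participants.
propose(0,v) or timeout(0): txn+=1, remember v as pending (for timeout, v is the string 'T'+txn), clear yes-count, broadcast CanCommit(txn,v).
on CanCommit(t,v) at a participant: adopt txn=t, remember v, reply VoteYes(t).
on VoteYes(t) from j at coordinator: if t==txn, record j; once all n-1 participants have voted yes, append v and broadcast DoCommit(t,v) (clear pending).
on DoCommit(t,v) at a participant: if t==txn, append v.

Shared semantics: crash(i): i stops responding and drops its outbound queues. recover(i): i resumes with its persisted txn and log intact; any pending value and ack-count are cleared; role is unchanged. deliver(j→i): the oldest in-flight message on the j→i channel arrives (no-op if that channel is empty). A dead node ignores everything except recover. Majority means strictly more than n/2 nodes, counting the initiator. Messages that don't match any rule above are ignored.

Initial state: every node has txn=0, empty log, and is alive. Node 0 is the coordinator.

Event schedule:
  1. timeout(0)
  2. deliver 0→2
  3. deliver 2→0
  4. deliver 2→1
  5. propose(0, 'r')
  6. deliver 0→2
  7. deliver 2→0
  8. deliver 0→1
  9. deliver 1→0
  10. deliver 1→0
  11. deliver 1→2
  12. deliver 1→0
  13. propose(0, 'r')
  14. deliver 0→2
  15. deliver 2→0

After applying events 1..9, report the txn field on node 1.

e1 timeout(0): 0[coor,t=1,-]
e2 deliver 0→2: 2[part,t=1,-]
e3 deliver 2→0: ·
e4 deliver 2→1: ·
e5 propose(0,'r'): 0[coor,t=2,-]
e6 deliver 0→2: 2[part,t=2,-]
e7 deliver 2→0: ·
e8 deliver 0→1: 1[part,t=1,-]
e9 deliver 1→0: ·

1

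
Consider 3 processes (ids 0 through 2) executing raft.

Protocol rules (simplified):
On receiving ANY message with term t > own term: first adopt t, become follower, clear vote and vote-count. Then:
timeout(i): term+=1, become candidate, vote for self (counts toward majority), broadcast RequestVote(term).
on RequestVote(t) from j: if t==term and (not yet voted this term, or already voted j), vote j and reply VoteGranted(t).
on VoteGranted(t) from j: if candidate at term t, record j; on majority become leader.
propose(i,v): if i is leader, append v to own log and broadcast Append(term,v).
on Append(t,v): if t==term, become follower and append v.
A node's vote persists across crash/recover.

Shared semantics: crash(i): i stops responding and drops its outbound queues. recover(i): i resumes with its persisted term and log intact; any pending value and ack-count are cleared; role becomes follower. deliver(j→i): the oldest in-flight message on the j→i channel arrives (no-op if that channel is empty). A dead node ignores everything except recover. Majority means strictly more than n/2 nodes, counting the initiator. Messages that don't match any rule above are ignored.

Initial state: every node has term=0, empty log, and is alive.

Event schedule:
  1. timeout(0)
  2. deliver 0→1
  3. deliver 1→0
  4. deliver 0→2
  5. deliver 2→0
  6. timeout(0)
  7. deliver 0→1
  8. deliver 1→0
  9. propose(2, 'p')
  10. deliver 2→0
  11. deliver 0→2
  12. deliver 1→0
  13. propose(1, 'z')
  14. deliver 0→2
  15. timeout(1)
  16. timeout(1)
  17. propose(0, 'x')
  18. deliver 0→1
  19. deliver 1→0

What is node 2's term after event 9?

1

1. timeout(0):  <0:cand t1 ->
2. deliver 0→1:  <1:foll t1 ->
3. deliver 1→0:  <0:lead t1 ->
4. deliver 0→2:  <2:foll t1 ->
5. deliver 2→0:  nop
6. timeout(0):  <0:cand t2 ->
7. deliver 0→1:  <1:foll t2 ->
8. deliver 1→0:  <0:lead t2 ->
9. propose(2,'p'):  nop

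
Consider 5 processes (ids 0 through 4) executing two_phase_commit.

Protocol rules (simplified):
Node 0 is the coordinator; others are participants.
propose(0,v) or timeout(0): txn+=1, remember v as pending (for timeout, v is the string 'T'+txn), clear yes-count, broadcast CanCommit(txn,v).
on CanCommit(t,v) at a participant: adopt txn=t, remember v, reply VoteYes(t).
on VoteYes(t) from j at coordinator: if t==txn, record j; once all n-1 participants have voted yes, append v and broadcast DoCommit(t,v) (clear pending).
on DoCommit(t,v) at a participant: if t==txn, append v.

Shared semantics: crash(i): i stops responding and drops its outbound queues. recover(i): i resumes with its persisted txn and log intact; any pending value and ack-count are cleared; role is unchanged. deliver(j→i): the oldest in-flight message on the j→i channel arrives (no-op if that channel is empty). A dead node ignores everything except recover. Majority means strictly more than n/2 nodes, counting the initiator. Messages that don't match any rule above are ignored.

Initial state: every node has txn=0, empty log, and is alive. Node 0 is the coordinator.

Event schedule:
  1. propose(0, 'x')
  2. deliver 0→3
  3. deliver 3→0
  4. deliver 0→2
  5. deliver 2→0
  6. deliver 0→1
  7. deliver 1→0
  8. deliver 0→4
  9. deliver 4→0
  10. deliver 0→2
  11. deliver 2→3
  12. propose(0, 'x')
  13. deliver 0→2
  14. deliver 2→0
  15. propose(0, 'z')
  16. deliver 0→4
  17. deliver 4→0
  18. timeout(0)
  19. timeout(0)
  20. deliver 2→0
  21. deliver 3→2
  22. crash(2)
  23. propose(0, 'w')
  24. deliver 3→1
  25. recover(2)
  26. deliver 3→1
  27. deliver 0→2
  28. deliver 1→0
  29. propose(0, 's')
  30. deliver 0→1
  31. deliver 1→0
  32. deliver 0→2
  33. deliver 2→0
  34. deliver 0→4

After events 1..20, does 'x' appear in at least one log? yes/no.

1. propose(0,'x'):  <0:coor t1 ->
2. deliver 0→3:  <3:part t1 ->
3. deliver 3→0:  nop
4. deliver 0→2:  <2:part t1 ->
5. deliver 2→0:  nop
6. deliver 0→1:  <1:part t1 ->
7. deliver 1→0:  nop
8. deliver 0→4:  <4:part t1 ->
9. deliver 4→0:  <0:coor t1 x>
10. deliver 0→2:  <2:part t1 x>
11. deliver 2→3:  nop
12. propose(0,'x'):  <0:coor t2 x>
13. deliver 0→2:  <2:part t2 x>
14. deliver 2→0:  nop
15. propose(0,'z'):  <0:coor t3 x>
16. deliver 0→4:  <4:part t1 x>
17. deliver 4→0:  nop
18. timeout(0):  <0:coor t4 x>
19. timeout(0):  <0:coor t5 x>
20. deliver 2→0:  nop

yes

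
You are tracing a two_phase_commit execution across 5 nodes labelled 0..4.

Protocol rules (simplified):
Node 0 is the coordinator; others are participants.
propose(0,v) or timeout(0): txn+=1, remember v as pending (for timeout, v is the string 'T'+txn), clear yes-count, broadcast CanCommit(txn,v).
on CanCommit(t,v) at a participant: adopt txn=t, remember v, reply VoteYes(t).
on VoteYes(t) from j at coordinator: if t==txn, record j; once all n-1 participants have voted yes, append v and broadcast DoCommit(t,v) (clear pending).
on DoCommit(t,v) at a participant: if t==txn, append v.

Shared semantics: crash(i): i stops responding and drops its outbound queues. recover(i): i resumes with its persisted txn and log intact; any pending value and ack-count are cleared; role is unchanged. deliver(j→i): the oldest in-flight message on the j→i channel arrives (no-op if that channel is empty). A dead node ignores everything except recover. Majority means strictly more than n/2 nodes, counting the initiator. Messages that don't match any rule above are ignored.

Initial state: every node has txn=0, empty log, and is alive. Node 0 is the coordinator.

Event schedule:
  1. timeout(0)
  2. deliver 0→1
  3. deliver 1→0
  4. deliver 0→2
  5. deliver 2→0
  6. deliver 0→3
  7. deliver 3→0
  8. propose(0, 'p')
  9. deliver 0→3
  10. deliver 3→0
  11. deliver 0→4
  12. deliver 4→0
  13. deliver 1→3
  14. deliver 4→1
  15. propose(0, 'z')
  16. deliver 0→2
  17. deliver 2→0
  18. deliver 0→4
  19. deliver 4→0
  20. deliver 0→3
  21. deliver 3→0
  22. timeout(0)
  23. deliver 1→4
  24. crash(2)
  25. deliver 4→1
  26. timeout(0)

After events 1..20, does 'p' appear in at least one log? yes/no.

no

after 1 — timeout(0): n0:coor/t1/[-]
after 2 — deliver 0→1: n1:part/t1/[-]
after 3 — deliver 1→0: ·
after 4 — deliver 0→2: n2:part/t1/[-]
after 5 — deliver 2→0: ·
after 6 — deliver 0→3: n3:part/t1/[-]
after 7 — deliver 3→0: ·
after 8 — propose(0,'p'): n0:coor/t2/[-]
after 9 — deliver 0→3: n3:part/t2/[-]
after 10 — deliver 3→0: ·
after 11 — deliver 0→4: n4:part/t1/[-]
after 12 — deliver 4→0: ·
after 13 — deliver 1→3: ·
after 14 — deliver 4→1: ·
after 15 — propose(0,'z'): n0:coor/t3/[-]
after 16 — deliver 0→2: n2:part/t2/[-]
after 17 — deliver 2→0: ·
after 18 — deliver 0→4: n4:part/t2/[-]
after 19 — deliver 4→0: ·
after 20 — deliver 0→3: n3:part/t3/[-]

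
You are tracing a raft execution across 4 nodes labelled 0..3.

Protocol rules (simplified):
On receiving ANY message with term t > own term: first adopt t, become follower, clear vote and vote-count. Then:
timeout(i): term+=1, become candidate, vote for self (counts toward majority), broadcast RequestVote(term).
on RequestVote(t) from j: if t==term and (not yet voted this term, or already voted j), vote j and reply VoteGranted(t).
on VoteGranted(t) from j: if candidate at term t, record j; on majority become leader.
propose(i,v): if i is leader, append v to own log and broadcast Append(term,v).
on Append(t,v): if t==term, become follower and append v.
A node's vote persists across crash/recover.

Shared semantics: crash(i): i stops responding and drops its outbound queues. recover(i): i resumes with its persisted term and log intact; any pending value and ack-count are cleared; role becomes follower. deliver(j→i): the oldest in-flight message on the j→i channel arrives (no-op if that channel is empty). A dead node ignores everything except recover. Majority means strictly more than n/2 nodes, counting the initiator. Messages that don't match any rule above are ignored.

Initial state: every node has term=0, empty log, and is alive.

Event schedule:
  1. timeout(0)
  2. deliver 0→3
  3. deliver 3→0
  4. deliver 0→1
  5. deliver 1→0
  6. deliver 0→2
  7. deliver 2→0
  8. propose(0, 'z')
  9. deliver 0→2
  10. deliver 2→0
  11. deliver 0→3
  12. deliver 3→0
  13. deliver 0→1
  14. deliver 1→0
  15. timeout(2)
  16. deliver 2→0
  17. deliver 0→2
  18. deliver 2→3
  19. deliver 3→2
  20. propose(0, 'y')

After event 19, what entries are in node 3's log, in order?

z

step 1 timeout(0): 0={cand,t=1,log=-}
step 2 deliver 0→3: 3={foll,t=1,log=-}
step 3 deliver 3→0: —
step 4 deliver 0→1: 1={foll,t=1,log=-}
step 5 deliver 1→0: 0={lead,t=1,log=-}
step 6 deliver 0→2: 2={foll,t=1,log=-}
step 7 deliver 2→0: —
step 8 propose(0,'z'): 0={lead,t=1,log=z}
step 9 deliver 0→2: 2={foll,t=1,log=z}
step 10 deliver 2→0: —
step 11 deliver 0→3: 3={foll,t=1,log=z}
step 12 deliver 3→0: —
step 13 deliver 0→1: 1={foll,t=1,log=z}
step 14 deliver 1→0: —
step 15 timeout(2): 2={cand,t=2,log=z}
step 16 deliver 2→0: 0={foll,t=2,log=z}
step 17 deliver 0→2: —
step 18 deliver 2→3: 3={foll,t=2,log=z}
step 19 deliver 3→2: 2={lead,t=2,log=z}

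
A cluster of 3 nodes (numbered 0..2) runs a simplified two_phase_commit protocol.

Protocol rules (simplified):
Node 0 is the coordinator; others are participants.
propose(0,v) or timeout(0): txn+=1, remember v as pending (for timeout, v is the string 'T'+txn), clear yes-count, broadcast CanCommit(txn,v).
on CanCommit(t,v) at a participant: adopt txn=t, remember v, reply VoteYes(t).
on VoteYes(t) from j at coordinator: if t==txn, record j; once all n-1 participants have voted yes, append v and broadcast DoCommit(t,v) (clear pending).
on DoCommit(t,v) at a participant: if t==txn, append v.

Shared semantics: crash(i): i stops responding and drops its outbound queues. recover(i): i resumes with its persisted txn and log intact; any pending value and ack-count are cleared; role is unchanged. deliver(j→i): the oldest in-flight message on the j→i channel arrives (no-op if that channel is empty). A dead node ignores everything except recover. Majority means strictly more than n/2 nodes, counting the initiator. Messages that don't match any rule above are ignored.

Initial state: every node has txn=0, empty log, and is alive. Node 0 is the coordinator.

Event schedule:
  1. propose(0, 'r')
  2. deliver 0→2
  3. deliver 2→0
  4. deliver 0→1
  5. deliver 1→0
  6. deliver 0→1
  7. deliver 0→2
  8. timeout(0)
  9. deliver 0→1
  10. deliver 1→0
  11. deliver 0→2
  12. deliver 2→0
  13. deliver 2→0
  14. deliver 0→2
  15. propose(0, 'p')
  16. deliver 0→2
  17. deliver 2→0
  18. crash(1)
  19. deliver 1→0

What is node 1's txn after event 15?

2

step 1 propose(0,'r'): 0={coor,t=1,log=-}
step 2 deliver 0→2: 2={part,t=1,log=-}
step 3 deliver 2→0: —
step 4 deliver 0→1: 1={part,t=1,log=-}
step 5 deliver 1→0: 0={coor,t=1,log=r}
step 6 deliver 0→1: 1={part,t=1,log=r}
step 7 deliver 0→2: 2={part,t=1,log=r}
step 8 timeout(0): 0={coor,t=2,log=r}
step 9 deliver 0→1: 1={part,t=2,log=r}
step 10 deliver 1→0: —
step 11 deliver 0→2: 2={part,t=2,log=r}
step 12 deliver 2→0: 0={coor,t=2,log=r,T2}
step 13 deliver 2→0: —
step 14 deliver 0→2: 2={part,t=2,log=r,T2}
step 15 propose(0,'p'): 0={coor,t=3,log=r,T2}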